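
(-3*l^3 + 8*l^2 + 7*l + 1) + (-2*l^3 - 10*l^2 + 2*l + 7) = -5*l^3 - 2*l^2 + 9*l + 8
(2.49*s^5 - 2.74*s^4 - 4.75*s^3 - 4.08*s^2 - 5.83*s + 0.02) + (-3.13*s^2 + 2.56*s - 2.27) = 2.49*s^5 - 2.74*s^4 - 4.75*s^3 - 7.21*s^2 - 3.27*s - 2.25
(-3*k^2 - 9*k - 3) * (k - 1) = -3*k^3 - 6*k^2 + 6*k + 3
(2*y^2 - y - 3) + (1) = 2*y^2 - y - 2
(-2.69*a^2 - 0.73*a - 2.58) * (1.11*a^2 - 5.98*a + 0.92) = -2.9859*a^4 + 15.2759*a^3 - 0.9732*a^2 + 14.7568*a - 2.3736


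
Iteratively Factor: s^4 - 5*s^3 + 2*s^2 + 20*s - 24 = (s + 2)*(s^3 - 7*s^2 + 16*s - 12) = (s - 2)*(s + 2)*(s^2 - 5*s + 6) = (s - 2)^2*(s + 2)*(s - 3)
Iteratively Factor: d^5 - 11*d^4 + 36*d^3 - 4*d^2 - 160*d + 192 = (d - 2)*(d^4 - 9*d^3 + 18*d^2 + 32*d - 96) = (d - 4)*(d - 2)*(d^3 - 5*d^2 - 2*d + 24) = (d - 4)^2*(d - 2)*(d^2 - d - 6) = (d - 4)^2*(d - 2)*(d + 2)*(d - 3)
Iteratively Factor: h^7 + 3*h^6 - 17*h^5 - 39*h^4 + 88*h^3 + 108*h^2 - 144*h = (h)*(h^6 + 3*h^5 - 17*h^4 - 39*h^3 + 88*h^2 + 108*h - 144) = h*(h - 1)*(h^5 + 4*h^4 - 13*h^3 - 52*h^2 + 36*h + 144) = h*(h - 1)*(h + 3)*(h^4 + h^3 - 16*h^2 - 4*h + 48) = h*(h - 1)*(h + 2)*(h + 3)*(h^3 - h^2 - 14*h + 24) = h*(h - 3)*(h - 1)*(h + 2)*(h + 3)*(h^2 + 2*h - 8) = h*(h - 3)*(h - 1)*(h + 2)*(h + 3)*(h + 4)*(h - 2)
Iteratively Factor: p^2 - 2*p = (p)*(p - 2)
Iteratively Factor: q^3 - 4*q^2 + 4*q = (q - 2)*(q^2 - 2*q) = q*(q - 2)*(q - 2)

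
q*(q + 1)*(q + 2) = q^3 + 3*q^2 + 2*q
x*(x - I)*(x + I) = x^3 + x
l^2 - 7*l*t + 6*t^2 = (l - 6*t)*(l - t)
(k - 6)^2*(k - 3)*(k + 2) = k^4 - 13*k^3 + 42*k^2 + 36*k - 216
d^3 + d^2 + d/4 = d*(d + 1/2)^2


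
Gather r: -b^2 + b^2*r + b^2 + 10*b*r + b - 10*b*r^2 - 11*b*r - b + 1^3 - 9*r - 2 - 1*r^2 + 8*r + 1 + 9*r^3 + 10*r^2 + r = 9*r^3 + r^2*(9 - 10*b) + r*(b^2 - b)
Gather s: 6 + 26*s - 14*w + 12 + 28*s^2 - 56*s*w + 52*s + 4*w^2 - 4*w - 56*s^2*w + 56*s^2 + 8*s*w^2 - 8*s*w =s^2*(84 - 56*w) + s*(8*w^2 - 64*w + 78) + 4*w^2 - 18*w + 18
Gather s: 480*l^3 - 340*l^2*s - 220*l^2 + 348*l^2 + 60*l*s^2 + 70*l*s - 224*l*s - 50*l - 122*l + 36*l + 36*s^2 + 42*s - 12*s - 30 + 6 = 480*l^3 + 128*l^2 - 136*l + s^2*(60*l + 36) + s*(-340*l^2 - 154*l + 30) - 24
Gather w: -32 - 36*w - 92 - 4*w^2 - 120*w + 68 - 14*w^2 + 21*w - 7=-18*w^2 - 135*w - 63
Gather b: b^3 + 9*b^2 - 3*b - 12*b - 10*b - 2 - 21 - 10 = b^3 + 9*b^2 - 25*b - 33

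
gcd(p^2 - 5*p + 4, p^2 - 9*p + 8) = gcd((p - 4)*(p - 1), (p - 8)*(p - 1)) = p - 1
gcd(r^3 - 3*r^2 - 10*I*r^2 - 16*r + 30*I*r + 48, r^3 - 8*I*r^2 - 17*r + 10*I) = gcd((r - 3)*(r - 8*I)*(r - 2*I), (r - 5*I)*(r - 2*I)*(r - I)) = r - 2*I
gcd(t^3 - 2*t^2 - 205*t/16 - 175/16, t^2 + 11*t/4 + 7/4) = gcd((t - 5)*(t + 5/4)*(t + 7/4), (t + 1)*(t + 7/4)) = t + 7/4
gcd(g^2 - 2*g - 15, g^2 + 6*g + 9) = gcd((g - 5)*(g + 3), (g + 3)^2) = g + 3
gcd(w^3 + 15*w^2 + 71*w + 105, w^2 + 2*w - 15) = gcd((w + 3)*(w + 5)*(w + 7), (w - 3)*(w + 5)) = w + 5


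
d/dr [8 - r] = -1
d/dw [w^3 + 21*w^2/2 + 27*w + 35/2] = 3*w^2 + 21*w + 27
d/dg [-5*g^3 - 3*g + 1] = -15*g^2 - 3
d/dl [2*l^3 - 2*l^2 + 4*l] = 6*l^2 - 4*l + 4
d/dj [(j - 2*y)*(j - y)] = 2*j - 3*y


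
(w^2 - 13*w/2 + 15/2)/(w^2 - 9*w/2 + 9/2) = (w - 5)/(w - 3)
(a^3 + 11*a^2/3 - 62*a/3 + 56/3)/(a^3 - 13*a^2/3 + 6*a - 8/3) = (a + 7)/(a - 1)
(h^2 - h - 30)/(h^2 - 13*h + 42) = (h + 5)/(h - 7)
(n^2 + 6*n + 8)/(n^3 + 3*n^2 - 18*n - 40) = (n + 4)/(n^2 + n - 20)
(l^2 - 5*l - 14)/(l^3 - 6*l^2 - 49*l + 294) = (l + 2)/(l^2 + l - 42)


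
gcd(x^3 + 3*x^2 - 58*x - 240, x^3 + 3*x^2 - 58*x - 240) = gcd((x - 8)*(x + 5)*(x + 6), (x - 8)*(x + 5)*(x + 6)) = x^3 + 3*x^2 - 58*x - 240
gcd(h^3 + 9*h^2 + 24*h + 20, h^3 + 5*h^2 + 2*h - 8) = h + 2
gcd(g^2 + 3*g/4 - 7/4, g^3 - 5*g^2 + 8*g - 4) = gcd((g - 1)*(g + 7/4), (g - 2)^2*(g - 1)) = g - 1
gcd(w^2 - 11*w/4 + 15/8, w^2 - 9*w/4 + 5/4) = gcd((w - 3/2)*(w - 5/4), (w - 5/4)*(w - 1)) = w - 5/4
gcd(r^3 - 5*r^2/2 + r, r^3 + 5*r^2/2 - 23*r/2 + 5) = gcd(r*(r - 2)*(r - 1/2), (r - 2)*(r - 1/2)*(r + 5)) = r^2 - 5*r/2 + 1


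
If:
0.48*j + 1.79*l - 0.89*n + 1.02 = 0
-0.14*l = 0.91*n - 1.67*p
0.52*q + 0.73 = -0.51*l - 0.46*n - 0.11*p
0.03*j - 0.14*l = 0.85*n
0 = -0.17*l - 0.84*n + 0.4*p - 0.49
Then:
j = -33.54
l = 7.24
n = -2.38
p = -0.69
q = -6.26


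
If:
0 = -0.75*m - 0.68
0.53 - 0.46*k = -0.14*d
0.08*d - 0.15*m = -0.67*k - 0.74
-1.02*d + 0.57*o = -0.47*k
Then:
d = -5.80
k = -0.61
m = -0.91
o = -9.88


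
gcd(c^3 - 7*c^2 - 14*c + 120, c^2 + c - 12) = c + 4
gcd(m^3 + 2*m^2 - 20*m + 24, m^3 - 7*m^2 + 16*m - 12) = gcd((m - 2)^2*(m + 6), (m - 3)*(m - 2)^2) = m^2 - 4*m + 4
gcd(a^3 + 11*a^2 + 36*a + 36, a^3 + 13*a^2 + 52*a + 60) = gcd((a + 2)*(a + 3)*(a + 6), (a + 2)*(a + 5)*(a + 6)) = a^2 + 8*a + 12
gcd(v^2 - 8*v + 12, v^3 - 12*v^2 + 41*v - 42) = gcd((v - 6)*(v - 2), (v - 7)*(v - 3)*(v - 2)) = v - 2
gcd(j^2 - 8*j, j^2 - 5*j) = j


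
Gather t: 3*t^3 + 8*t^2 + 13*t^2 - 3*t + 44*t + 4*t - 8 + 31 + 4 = 3*t^3 + 21*t^2 + 45*t + 27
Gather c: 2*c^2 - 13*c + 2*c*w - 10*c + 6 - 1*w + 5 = 2*c^2 + c*(2*w - 23) - w + 11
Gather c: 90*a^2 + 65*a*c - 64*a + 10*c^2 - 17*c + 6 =90*a^2 - 64*a + 10*c^2 + c*(65*a - 17) + 6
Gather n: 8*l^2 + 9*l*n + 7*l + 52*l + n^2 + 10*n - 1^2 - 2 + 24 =8*l^2 + 59*l + n^2 + n*(9*l + 10) + 21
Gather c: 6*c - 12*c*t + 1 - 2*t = c*(6 - 12*t) - 2*t + 1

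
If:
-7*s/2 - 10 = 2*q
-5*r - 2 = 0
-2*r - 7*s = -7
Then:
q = -139/20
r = -2/5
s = 39/35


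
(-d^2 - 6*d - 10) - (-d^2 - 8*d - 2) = 2*d - 8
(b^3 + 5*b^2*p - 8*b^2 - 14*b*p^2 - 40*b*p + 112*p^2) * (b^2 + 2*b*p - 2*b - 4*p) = b^5 + 7*b^4*p - 10*b^4 - 4*b^3*p^2 - 70*b^3*p + 16*b^3 - 28*b^2*p^3 + 40*b^2*p^2 + 112*b^2*p + 280*b*p^3 - 64*b*p^2 - 448*p^3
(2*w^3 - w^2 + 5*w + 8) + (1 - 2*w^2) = 2*w^3 - 3*w^2 + 5*w + 9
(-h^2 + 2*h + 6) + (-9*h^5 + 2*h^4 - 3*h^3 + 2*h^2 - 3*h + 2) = -9*h^5 + 2*h^4 - 3*h^3 + h^2 - h + 8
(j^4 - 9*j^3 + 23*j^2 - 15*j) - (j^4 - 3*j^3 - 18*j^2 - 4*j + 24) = -6*j^3 + 41*j^2 - 11*j - 24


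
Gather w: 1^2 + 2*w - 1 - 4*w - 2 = -2*w - 2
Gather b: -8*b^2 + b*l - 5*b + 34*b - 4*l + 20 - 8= -8*b^2 + b*(l + 29) - 4*l + 12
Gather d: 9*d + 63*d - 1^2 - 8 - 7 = 72*d - 16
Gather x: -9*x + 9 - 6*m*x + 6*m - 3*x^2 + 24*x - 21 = 6*m - 3*x^2 + x*(15 - 6*m) - 12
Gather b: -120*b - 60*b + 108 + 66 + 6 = 180 - 180*b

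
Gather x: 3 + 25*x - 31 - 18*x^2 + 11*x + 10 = -18*x^2 + 36*x - 18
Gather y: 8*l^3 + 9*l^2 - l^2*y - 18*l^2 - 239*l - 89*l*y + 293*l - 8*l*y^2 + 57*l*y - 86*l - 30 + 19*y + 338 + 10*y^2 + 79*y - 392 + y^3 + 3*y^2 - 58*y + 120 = 8*l^3 - 9*l^2 - 32*l + y^3 + y^2*(13 - 8*l) + y*(-l^2 - 32*l + 40) + 36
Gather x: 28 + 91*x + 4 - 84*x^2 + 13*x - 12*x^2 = -96*x^2 + 104*x + 32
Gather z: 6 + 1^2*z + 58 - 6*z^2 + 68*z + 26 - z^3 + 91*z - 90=-z^3 - 6*z^2 + 160*z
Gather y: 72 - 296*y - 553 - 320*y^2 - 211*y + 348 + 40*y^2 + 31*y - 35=-280*y^2 - 476*y - 168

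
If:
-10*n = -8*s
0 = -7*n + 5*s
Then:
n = 0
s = 0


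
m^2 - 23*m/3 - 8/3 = (m - 8)*(m + 1/3)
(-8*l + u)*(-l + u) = 8*l^2 - 9*l*u + u^2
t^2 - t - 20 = (t - 5)*(t + 4)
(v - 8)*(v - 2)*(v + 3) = v^3 - 7*v^2 - 14*v + 48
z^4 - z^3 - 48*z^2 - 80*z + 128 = (z - 8)*(z - 1)*(z + 4)^2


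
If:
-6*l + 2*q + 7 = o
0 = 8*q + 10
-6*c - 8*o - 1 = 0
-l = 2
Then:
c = -133/6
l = -2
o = 33/2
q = -5/4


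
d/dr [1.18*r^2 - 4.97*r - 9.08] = 2.36*r - 4.97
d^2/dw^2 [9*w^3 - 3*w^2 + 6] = 54*w - 6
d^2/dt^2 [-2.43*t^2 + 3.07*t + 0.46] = -4.86000000000000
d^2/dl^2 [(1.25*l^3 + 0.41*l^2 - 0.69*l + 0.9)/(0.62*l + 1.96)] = (0.961*l^3 + 9.114*l^2 + 28.812*l + 5.519008)/(0.238328*l^3 + 2.260272*l^2 + 7.145376*l + 7.529536)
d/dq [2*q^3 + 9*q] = 6*q^2 + 9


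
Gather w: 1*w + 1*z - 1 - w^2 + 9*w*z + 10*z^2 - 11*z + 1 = -w^2 + w*(9*z + 1) + 10*z^2 - 10*z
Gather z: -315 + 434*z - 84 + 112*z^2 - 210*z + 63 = 112*z^2 + 224*z - 336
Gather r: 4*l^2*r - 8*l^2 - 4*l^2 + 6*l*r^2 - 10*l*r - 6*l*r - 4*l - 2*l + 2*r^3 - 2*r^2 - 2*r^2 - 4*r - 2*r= -12*l^2 - 6*l + 2*r^3 + r^2*(6*l - 4) + r*(4*l^2 - 16*l - 6)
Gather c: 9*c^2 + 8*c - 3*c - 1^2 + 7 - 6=9*c^2 + 5*c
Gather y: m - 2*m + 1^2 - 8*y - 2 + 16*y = -m + 8*y - 1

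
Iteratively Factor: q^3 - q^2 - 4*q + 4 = (q - 1)*(q^2 - 4) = (q - 1)*(q + 2)*(q - 2)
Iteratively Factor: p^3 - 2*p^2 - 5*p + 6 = (p - 1)*(p^2 - p - 6) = (p - 1)*(p + 2)*(p - 3)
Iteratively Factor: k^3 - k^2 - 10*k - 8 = (k + 2)*(k^2 - 3*k - 4) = (k - 4)*(k + 2)*(k + 1)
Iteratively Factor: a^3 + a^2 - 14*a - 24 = (a - 4)*(a^2 + 5*a + 6) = (a - 4)*(a + 2)*(a + 3)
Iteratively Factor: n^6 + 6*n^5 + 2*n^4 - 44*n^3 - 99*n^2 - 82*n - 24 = (n + 2)*(n^5 + 4*n^4 - 6*n^3 - 32*n^2 - 35*n - 12) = (n + 1)*(n + 2)*(n^4 + 3*n^3 - 9*n^2 - 23*n - 12) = (n - 3)*(n + 1)*(n + 2)*(n^3 + 6*n^2 + 9*n + 4) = (n - 3)*(n + 1)*(n + 2)*(n + 4)*(n^2 + 2*n + 1) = (n - 3)*(n + 1)^2*(n + 2)*(n + 4)*(n + 1)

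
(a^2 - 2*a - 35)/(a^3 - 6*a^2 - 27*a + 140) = 1/(a - 4)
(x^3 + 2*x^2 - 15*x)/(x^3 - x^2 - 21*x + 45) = x/(x - 3)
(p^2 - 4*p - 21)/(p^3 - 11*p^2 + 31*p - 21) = (p + 3)/(p^2 - 4*p + 3)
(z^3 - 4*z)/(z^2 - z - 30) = z*(4 - z^2)/(-z^2 + z + 30)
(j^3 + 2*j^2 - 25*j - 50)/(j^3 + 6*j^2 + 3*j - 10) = (j - 5)/(j - 1)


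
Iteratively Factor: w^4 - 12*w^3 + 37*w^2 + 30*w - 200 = (w - 4)*(w^3 - 8*w^2 + 5*w + 50) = (w - 5)*(w - 4)*(w^2 - 3*w - 10) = (w - 5)*(w - 4)*(w + 2)*(w - 5)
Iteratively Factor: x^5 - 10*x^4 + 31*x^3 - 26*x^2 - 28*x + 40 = (x - 2)*(x^4 - 8*x^3 + 15*x^2 + 4*x - 20) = (x - 5)*(x - 2)*(x^3 - 3*x^2 + 4) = (x - 5)*(x - 2)^2*(x^2 - x - 2) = (x - 5)*(x - 2)^3*(x + 1)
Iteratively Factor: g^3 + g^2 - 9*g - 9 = (g + 3)*(g^2 - 2*g - 3) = (g - 3)*(g + 3)*(g + 1)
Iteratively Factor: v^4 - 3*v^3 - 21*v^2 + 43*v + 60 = (v + 4)*(v^3 - 7*v^2 + 7*v + 15) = (v - 3)*(v + 4)*(v^2 - 4*v - 5) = (v - 5)*(v - 3)*(v + 4)*(v + 1)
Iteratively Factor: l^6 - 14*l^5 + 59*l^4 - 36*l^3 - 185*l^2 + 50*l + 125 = (l - 1)*(l^5 - 13*l^4 + 46*l^3 + 10*l^2 - 175*l - 125) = (l - 5)*(l - 1)*(l^4 - 8*l^3 + 6*l^2 + 40*l + 25) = (l - 5)^2*(l - 1)*(l^3 - 3*l^2 - 9*l - 5) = (l - 5)^2*(l - 1)*(l + 1)*(l^2 - 4*l - 5) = (l - 5)^2*(l - 1)*(l + 1)^2*(l - 5)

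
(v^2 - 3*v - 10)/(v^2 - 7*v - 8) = (-v^2 + 3*v + 10)/(-v^2 + 7*v + 8)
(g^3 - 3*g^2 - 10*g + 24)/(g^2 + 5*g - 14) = (g^2 - g - 12)/(g + 7)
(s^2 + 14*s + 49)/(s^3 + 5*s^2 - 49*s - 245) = (s + 7)/(s^2 - 2*s - 35)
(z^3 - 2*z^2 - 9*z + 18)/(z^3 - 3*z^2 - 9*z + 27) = (z - 2)/(z - 3)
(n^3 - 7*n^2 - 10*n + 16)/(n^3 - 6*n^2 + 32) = (n^2 - 9*n + 8)/(n^2 - 8*n + 16)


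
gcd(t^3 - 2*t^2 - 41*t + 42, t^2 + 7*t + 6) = t + 6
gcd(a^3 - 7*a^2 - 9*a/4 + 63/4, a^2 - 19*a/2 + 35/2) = a - 7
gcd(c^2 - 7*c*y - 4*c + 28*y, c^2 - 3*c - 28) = 1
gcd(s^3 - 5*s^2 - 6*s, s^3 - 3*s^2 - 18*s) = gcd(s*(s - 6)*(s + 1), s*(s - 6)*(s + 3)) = s^2 - 6*s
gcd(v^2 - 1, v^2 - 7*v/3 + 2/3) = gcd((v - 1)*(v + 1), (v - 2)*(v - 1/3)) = 1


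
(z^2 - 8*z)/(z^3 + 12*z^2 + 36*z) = (z - 8)/(z^2 + 12*z + 36)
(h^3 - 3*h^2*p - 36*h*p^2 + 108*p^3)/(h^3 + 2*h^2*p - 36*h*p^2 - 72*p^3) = (h - 3*p)/(h + 2*p)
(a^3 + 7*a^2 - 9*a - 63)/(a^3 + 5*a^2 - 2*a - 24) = (a^2 + 4*a - 21)/(a^2 + 2*a - 8)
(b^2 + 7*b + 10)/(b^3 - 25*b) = (b + 2)/(b*(b - 5))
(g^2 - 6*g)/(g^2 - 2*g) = (g - 6)/(g - 2)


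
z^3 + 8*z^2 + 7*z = z*(z + 1)*(z + 7)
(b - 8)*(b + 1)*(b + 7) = b^3 - 57*b - 56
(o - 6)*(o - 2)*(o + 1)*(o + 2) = o^4 - 5*o^3 - 10*o^2 + 20*o + 24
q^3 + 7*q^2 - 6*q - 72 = (q - 3)*(q + 4)*(q + 6)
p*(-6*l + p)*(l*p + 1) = -6*l^2*p^2 + l*p^3 - 6*l*p + p^2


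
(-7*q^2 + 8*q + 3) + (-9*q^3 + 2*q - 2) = -9*q^3 - 7*q^2 + 10*q + 1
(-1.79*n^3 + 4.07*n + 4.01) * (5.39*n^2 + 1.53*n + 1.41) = -9.6481*n^5 - 2.7387*n^4 + 19.4134*n^3 + 27.841*n^2 + 11.874*n + 5.6541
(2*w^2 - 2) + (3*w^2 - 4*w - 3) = 5*w^2 - 4*w - 5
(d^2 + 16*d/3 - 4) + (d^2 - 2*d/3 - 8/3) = 2*d^2 + 14*d/3 - 20/3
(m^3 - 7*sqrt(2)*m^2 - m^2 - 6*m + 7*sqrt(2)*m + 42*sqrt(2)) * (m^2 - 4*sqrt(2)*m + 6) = m^5 - 11*sqrt(2)*m^4 - m^4 + 11*sqrt(2)*m^3 + 56*m^3 - 62*m^2 + 24*sqrt(2)*m^2 - 372*m + 42*sqrt(2)*m + 252*sqrt(2)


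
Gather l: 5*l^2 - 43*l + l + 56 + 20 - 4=5*l^2 - 42*l + 72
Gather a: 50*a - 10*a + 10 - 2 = 40*a + 8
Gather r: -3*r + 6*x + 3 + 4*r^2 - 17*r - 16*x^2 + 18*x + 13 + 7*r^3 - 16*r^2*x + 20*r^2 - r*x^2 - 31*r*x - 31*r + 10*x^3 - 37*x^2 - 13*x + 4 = 7*r^3 + r^2*(24 - 16*x) + r*(-x^2 - 31*x - 51) + 10*x^3 - 53*x^2 + 11*x + 20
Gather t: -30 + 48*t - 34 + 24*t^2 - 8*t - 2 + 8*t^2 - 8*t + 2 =32*t^2 + 32*t - 64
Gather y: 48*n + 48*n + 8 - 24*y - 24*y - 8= 96*n - 48*y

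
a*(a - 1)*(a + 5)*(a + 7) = a^4 + 11*a^3 + 23*a^2 - 35*a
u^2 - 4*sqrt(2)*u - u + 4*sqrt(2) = (u - 1)*(u - 4*sqrt(2))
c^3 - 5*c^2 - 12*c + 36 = (c - 6)*(c - 2)*(c + 3)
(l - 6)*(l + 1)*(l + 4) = l^3 - l^2 - 26*l - 24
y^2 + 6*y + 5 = (y + 1)*(y + 5)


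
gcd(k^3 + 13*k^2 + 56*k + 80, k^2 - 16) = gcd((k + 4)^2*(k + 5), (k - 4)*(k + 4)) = k + 4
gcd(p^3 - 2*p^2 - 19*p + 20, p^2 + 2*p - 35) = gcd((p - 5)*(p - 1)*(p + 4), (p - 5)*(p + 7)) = p - 5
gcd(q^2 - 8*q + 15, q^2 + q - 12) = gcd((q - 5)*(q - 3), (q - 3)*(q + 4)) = q - 3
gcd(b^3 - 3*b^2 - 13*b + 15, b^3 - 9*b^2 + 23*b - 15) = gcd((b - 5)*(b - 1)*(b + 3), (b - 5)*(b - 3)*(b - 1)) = b^2 - 6*b + 5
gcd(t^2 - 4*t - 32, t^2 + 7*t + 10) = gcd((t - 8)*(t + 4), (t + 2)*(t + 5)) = 1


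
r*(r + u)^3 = r^4 + 3*r^3*u + 3*r^2*u^2 + r*u^3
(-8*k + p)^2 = 64*k^2 - 16*k*p + p^2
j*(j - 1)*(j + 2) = j^3 + j^2 - 2*j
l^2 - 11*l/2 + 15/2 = (l - 3)*(l - 5/2)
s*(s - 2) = s^2 - 2*s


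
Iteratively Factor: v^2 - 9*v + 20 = (v - 4)*(v - 5)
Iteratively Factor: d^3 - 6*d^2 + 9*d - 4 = (d - 4)*(d^2 - 2*d + 1) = (d - 4)*(d - 1)*(d - 1)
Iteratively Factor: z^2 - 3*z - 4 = (z + 1)*(z - 4)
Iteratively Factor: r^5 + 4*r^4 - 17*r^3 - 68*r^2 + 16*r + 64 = (r - 4)*(r^4 + 8*r^3 + 15*r^2 - 8*r - 16) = (r - 4)*(r + 4)*(r^3 + 4*r^2 - r - 4) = (r - 4)*(r + 4)^2*(r^2 - 1) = (r - 4)*(r - 1)*(r + 4)^2*(r + 1)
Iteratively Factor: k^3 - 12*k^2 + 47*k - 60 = (k - 4)*(k^2 - 8*k + 15) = (k - 5)*(k - 4)*(k - 3)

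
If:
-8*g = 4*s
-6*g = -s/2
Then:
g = 0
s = 0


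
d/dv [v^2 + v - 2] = 2*v + 1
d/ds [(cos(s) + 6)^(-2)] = 2*sin(s)/(cos(s) + 6)^3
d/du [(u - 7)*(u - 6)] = 2*u - 13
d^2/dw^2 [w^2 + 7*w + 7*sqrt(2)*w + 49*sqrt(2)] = 2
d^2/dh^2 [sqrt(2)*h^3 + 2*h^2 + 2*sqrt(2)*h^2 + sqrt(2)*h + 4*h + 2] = 6*sqrt(2)*h + 4 + 4*sqrt(2)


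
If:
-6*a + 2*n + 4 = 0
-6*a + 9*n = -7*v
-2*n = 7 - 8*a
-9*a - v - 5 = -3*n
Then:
No Solution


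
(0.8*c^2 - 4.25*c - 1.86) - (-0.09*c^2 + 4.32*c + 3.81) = 0.89*c^2 - 8.57*c - 5.67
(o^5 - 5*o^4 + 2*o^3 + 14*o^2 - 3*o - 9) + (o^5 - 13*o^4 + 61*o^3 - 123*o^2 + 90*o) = 2*o^5 - 18*o^4 + 63*o^3 - 109*o^2 + 87*o - 9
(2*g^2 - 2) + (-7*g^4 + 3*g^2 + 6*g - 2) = -7*g^4 + 5*g^2 + 6*g - 4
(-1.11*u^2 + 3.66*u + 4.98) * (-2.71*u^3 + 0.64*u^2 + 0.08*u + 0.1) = 3.0081*u^5 - 10.629*u^4 - 11.2422*u^3 + 3.369*u^2 + 0.7644*u + 0.498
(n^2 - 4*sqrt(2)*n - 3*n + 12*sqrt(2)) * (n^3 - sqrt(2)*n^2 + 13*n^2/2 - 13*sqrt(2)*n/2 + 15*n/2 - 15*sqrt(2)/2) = n^5 - 5*sqrt(2)*n^4 + 7*n^4/2 - 35*sqrt(2)*n^3/2 - 4*n^3 + 11*n^2/2 + 60*sqrt(2)*n^2 - 96*n + 225*sqrt(2)*n/2 - 180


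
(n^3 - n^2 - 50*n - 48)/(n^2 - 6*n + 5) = (n^3 - n^2 - 50*n - 48)/(n^2 - 6*n + 5)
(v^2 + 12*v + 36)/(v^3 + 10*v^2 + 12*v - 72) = 1/(v - 2)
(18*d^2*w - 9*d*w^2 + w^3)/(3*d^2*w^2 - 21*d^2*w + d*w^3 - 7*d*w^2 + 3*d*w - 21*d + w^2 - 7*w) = w*(18*d^2 - 9*d*w + w^2)/(3*d^2*w^2 - 21*d^2*w + d*w^3 - 7*d*w^2 + 3*d*w - 21*d + w^2 - 7*w)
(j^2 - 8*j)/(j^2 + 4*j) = (j - 8)/(j + 4)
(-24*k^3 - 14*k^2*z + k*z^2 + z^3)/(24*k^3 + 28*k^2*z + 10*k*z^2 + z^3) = (-12*k^2 - k*z + z^2)/(12*k^2 + 8*k*z + z^2)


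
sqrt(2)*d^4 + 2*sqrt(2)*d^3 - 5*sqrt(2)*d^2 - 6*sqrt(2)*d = d*(d - 2)*(d + 3)*(sqrt(2)*d + sqrt(2))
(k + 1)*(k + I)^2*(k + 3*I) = k^4 + k^3 + 5*I*k^3 - 7*k^2 + 5*I*k^2 - 7*k - 3*I*k - 3*I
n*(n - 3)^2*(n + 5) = n^4 - n^3 - 21*n^2 + 45*n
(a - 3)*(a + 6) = a^2 + 3*a - 18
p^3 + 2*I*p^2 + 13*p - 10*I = (p - 2*I)*(p - I)*(p + 5*I)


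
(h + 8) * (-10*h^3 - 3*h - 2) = -10*h^4 - 80*h^3 - 3*h^2 - 26*h - 16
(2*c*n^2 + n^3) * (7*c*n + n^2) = 14*c^2*n^3 + 9*c*n^4 + n^5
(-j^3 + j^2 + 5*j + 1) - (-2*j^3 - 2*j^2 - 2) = j^3 + 3*j^2 + 5*j + 3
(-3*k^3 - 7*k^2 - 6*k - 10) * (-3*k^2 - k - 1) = 9*k^5 + 24*k^4 + 28*k^3 + 43*k^2 + 16*k + 10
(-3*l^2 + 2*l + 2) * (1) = -3*l^2 + 2*l + 2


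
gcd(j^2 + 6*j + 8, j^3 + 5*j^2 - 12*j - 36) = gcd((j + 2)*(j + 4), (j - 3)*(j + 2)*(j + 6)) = j + 2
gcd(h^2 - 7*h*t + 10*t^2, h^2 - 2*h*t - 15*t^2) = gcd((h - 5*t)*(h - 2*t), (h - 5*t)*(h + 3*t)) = -h + 5*t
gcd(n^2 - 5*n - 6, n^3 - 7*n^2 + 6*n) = n - 6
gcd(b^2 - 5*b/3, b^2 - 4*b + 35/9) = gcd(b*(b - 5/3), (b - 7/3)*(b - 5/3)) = b - 5/3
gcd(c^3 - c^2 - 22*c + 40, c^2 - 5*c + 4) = c - 4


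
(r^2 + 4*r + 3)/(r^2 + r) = (r + 3)/r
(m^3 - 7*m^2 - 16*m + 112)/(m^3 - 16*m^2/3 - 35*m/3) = 3*(m^2 - 16)/(m*(3*m + 5))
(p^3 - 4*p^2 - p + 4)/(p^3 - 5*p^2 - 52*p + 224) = (p^2 - 1)/(p^2 - p - 56)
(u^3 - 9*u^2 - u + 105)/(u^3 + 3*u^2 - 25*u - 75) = (u - 7)/(u + 5)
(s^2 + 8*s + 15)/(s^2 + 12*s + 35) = (s + 3)/(s + 7)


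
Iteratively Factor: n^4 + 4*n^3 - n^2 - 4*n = (n - 1)*(n^3 + 5*n^2 + 4*n) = n*(n - 1)*(n^2 + 5*n + 4) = n*(n - 1)*(n + 1)*(n + 4)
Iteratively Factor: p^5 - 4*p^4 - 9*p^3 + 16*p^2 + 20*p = (p)*(p^4 - 4*p^3 - 9*p^2 + 16*p + 20) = p*(p - 2)*(p^3 - 2*p^2 - 13*p - 10) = p*(p - 2)*(p + 1)*(p^2 - 3*p - 10) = p*(p - 5)*(p - 2)*(p + 1)*(p + 2)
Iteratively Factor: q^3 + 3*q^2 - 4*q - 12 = (q + 3)*(q^2 - 4) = (q - 2)*(q + 3)*(q + 2)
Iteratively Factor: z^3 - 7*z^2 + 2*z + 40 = (z - 4)*(z^2 - 3*z - 10) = (z - 4)*(z + 2)*(z - 5)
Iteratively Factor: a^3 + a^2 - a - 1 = (a + 1)*(a^2 - 1) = (a + 1)^2*(a - 1)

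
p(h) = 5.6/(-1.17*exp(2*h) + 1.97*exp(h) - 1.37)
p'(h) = 5.6*(2.34*exp(2*h) - 1.97*exp(h))/(-1.17*exp(2*h) + 1.97*exp(h) - 1.37)^2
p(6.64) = -0.00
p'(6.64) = 0.00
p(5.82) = -0.00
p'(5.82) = 0.00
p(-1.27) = -6.16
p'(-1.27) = -2.50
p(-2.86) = -4.44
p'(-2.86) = -0.37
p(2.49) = -0.04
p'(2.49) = 0.08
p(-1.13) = -6.54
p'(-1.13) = -3.00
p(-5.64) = -4.11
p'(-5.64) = -0.02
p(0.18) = -8.13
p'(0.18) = 11.76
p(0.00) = -9.82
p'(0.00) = 6.38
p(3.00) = -0.01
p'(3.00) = 0.03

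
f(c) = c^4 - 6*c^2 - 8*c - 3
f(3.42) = 36.27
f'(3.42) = 110.97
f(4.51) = 252.60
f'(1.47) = -12.93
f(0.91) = -14.56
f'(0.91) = -15.91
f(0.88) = -14.09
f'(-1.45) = -2.79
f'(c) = 4*c^3 - 12*c - 8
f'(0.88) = -15.83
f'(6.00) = 784.00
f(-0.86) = -0.01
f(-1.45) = 0.41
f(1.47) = -23.06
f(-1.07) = 0.00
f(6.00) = 1029.00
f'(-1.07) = -0.06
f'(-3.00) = -80.00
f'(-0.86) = -0.22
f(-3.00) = 48.00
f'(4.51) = 304.82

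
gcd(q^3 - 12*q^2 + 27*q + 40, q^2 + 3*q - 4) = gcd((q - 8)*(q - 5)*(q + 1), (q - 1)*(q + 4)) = 1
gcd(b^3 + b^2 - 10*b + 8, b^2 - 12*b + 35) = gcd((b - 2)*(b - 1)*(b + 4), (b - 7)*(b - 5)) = 1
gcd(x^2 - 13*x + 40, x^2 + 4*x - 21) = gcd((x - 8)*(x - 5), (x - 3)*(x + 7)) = 1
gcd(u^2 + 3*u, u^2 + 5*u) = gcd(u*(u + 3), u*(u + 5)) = u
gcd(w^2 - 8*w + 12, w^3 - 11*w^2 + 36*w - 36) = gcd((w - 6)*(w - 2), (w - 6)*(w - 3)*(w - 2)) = w^2 - 8*w + 12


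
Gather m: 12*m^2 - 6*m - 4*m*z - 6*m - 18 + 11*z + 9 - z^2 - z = 12*m^2 + m*(-4*z - 12) - z^2 + 10*z - 9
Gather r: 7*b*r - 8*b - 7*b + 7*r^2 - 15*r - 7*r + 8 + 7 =-15*b + 7*r^2 + r*(7*b - 22) + 15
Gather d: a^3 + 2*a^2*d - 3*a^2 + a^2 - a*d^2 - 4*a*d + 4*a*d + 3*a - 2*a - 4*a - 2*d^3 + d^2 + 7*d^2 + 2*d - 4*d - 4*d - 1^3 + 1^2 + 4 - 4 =a^3 - 2*a^2 - 3*a - 2*d^3 + d^2*(8 - a) + d*(2*a^2 - 6)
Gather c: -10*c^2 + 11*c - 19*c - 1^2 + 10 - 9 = -10*c^2 - 8*c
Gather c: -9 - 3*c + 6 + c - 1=-2*c - 4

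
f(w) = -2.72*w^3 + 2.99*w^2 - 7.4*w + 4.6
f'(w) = -8.16*w^2 + 5.98*w - 7.4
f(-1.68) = 38.37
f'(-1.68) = -40.48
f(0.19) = 3.28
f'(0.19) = -6.56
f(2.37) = -32.35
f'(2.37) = -39.06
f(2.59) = -41.77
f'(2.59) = -46.65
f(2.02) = -20.57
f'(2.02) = -28.62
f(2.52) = -38.59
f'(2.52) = -44.15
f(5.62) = -425.36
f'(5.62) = -231.52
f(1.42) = -7.67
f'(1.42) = -15.36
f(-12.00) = 5224.12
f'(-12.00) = -1254.20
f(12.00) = -4353.80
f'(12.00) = -1110.68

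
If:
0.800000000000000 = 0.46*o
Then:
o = 1.74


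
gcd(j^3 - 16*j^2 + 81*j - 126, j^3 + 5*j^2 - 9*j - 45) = j - 3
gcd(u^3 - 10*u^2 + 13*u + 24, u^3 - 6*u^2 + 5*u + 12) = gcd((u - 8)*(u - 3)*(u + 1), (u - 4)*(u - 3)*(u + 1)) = u^2 - 2*u - 3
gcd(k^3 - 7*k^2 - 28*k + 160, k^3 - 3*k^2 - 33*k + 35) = k + 5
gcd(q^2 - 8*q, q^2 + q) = q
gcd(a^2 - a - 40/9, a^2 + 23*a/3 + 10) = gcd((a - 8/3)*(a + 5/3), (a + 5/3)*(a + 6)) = a + 5/3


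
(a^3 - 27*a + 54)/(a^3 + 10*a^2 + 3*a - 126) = (a - 3)/(a + 7)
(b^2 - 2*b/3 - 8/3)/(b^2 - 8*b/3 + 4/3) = (3*b + 4)/(3*b - 2)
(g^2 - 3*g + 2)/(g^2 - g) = (g - 2)/g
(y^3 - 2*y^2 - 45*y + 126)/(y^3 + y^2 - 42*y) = (y - 3)/y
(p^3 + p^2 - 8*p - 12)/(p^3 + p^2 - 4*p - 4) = (p^2 - p - 6)/(p^2 - p - 2)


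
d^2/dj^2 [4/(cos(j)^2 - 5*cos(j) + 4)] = 4*(-4*sin(j)^4 + 11*sin(j)^2 - 155*cos(j)/4 + 15*cos(3*j)/4 + 35)/((cos(j) - 4)^3*(cos(j) - 1)^3)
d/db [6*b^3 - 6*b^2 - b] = 18*b^2 - 12*b - 1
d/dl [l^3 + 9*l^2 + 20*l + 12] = 3*l^2 + 18*l + 20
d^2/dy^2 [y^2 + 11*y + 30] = 2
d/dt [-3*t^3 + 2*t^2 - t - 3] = -9*t^2 + 4*t - 1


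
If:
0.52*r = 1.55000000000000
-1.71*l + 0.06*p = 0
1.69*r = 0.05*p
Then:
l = 3.54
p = 100.75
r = 2.98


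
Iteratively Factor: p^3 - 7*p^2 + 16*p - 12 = (p - 2)*(p^2 - 5*p + 6) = (p - 3)*(p - 2)*(p - 2)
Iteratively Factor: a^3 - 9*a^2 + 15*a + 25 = (a - 5)*(a^2 - 4*a - 5) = (a - 5)*(a + 1)*(a - 5)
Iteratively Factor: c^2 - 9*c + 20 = (c - 5)*(c - 4)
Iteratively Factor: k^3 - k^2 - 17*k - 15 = (k + 3)*(k^2 - 4*k - 5) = (k + 1)*(k + 3)*(k - 5)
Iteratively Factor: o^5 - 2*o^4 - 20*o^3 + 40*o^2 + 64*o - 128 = (o - 2)*(o^4 - 20*o^2 + 64) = (o - 2)*(o + 4)*(o^3 - 4*o^2 - 4*o + 16) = (o - 4)*(o - 2)*(o + 4)*(o^2 - 4) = (o - 4)*(o - 2)^2*(o + 4)*(o + 2)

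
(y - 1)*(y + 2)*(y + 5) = y^3 + 6*y^2 + 3*y - 10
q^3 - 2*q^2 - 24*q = q*(q - 6)*(q + 4)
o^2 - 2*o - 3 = (o - 3)*(o + 1)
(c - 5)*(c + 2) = c^2 - 3*c - 10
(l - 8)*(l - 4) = l^2 - 12*l + 32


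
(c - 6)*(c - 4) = c^2 - 10*c + 24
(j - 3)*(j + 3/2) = j^2 - 3*j/2 - 9/2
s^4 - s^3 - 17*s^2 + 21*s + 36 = (s - 3)^2*(s + 1)*(s + 4)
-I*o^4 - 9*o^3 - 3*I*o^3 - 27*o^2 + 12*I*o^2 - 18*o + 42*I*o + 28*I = (o + 2)*(o - 7*I)*(o - 2*I)*(-I*o - I)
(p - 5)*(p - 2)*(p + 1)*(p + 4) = p^4 - 2*p^3 - 21*p^2 + 22*p + 40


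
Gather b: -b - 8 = -b - 8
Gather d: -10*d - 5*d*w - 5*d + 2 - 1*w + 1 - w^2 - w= d*(-5*w - 15) - w^2 - 2*w + 3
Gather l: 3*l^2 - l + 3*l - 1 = 3*l^2 + 2*l - 1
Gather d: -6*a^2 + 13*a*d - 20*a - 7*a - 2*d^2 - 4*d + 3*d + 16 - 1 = -6*a^2 - 27*a - 2*d^2 + d*(13*a - 1) + 15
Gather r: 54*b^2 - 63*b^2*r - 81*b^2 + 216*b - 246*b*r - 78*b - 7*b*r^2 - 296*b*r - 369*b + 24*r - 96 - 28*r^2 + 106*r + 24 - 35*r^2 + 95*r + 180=-27*b^2 - 231*b + r^2*(-7*b - 63) + r*(-63*b^2 - 542*b + 225) + 108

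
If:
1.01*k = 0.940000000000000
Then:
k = 0.93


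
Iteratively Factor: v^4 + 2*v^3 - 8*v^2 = (v)*(v^3 + 2*v^2 - 8*v) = v*(v - 2)*(v^2 + 4*v) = v*(v - 2)*(v + 4)*(v)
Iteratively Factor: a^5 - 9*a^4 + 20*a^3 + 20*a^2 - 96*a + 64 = (a - 1)*(a^4 - 8*a^3 + 12*a^2 + 32*a - 64) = (a - 2)*(a - 1)*(a^3 - 6*a^2 + 32) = (a - 4)*(a - 2)*(a - 1)*(a^2 - 2*a - 8) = (a - 4)*(a - 2)*(a - 1)*(a + 2)*(a - 4)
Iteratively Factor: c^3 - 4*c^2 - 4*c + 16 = (c + 2)*(c^2 - 6*c + 8) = (c - 4)*(c + 2)*(c - 2)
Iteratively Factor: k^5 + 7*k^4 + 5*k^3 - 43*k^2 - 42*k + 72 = (k + 4)*(k^4 + 3*k^3 - 7*k^2 - 15*k + 18) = (k - 2)*(k + 4)*(k^3 + 5*k^2 + 3*k - 9) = (k - 2)*(k + 3)*(k + 4)*(k^2 + 2*k - 3) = (k - 2)*(k + 3)^2*(k + 4)*(k - 1)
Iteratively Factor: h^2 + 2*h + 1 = (h + 1)*(h + 1)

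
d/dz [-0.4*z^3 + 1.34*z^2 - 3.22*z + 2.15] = -1.2*z^2 + 2.68*z - 3.22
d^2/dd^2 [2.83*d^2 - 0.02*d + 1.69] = 5.66000000000000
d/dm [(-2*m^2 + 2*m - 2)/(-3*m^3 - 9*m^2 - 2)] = 2*(-3*m^4 + 6*m^3 - 14*m - 2)/(9*m^6 + 54*m^5 + 81*m^4 + 12*m^3 + 36*m^2 + 4)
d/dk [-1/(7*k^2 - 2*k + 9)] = 2*(7*k - 1)/(7*k^2 - 2*k + 9)^2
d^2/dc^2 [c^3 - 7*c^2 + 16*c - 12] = 6*c - 14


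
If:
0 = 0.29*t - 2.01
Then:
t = 6.93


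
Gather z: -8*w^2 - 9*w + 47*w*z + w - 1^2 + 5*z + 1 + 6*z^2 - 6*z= -8*w^2 - 8*w + 6*z^2 + z*(47*w - 1)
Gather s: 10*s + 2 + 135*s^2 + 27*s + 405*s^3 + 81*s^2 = 405*s^3 + 216*s^2 + 37*s + 2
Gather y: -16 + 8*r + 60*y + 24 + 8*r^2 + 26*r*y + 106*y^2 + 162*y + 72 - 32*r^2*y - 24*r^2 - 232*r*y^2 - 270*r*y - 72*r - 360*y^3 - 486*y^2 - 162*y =-16*r^2 - 64*r - 360*y^3 + y^2*(-232*r - 380) + y*(-32*r^2 - 244*r + 60) + 80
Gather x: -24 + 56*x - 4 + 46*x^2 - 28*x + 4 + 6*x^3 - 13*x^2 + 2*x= 6*x^3 + 33*x^2 + 30*x - 24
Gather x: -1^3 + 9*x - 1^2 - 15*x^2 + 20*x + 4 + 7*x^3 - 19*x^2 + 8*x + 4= 7*x^3 - 34*x^2 + 37*x + 6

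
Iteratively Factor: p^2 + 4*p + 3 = (p + 1)*(p + 3)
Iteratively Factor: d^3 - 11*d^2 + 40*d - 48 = (d - 3)*(d^2 - 8*d + 16) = (d - 4)*(d - 3)*(d - 4)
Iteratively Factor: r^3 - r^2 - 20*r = (r + 4)*(r^2 - 5*r) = r*(r + 4)*(r - 5)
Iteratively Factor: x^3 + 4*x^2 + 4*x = (x)*(x^2 + 4*x + 4) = x*(x + 2)*(x + 2)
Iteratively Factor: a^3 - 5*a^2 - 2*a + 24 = (a - 4)*(a^2 - a - 6) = (a - 4)*(a + 2)*(a - 3)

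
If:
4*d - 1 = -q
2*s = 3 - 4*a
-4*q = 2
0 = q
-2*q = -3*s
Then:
No Solution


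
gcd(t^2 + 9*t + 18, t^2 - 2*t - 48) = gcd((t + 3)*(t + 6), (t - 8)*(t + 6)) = t + 6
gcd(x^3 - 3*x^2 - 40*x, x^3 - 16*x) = x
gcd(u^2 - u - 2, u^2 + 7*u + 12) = 1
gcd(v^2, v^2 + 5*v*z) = v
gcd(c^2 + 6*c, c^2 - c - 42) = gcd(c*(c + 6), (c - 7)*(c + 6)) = c + 6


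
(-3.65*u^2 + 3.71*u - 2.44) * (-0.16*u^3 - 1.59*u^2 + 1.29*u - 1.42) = 0.584*u^5 + 5.2099*u^4 - 10.217*u^3 + 13.8485*u^2 - 8.4158*u + 3.4648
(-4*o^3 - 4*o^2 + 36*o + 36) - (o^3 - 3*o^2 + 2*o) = -5*o^3 - o^2 + 34*o + 36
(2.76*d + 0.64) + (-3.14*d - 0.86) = -0.38*d - 0.22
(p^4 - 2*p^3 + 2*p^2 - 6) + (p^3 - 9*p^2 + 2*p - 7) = p^4 - p^3 - 7*p^2 + 2*p - 13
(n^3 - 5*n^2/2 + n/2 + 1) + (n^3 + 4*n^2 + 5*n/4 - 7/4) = 2*n^3 + 3*n^2/2 + 7*n/4 - 3/4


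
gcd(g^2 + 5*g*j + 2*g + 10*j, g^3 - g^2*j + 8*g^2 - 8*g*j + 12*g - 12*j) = g + 2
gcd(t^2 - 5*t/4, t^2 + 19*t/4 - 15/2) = t - 5/4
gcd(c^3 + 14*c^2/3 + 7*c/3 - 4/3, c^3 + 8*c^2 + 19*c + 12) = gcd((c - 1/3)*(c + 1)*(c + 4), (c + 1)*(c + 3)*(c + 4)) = c^2 + 5*c + 4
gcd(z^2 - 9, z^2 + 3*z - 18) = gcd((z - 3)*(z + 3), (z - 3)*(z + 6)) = z - 3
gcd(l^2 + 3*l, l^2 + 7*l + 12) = l + 3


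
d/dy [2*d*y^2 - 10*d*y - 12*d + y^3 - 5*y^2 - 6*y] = 4*d*y - 10*d + 3*y^2 - 10*y - 6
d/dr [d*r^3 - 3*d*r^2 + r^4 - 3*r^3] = r*(3*d*r - 6*d + 4*r^2 - 9*r)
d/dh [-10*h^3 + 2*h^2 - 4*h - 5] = -30*h^2 + 4*h - 4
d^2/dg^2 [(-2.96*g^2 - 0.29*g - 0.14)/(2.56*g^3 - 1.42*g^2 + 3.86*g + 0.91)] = (-38.797312*g^6 - 11.403264*g^5 + 170.812416*g^4 + 76.794584*g^3 - 24.836784*g^2 + 4.312644*g - 7.398748)/(16.777216*g^9 - 27.918336*g^8 + 91.37664*g^7 - 69.163192*g^6 + 117.930648*g^5 - 4.01398799999999*g^4 + 33.944912*g^3 + 37.148202*g^2 + 9.589398*g + 0.753571)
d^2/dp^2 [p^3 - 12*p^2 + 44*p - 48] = 6*p - 24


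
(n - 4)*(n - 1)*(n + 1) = n^3 - 4*n^2 - n + 4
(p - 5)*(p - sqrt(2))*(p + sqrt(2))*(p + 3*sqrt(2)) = p^4 - 5*p^3 + 3*sqrt(2)*p^3 - 15*sqrt(2)*p^2 - 2*p^2 - 6*sqrt(2)*p + 10*p + 30*sqrt(2)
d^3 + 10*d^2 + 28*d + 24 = (d + 2)^2*(d + 6)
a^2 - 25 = (a - 5)*(a + 5)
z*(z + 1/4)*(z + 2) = z^3 + 9*z^2/4 + z/2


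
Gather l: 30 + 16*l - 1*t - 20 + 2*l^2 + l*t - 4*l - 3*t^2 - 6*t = 2*l^2 + l*(t + 12) - 3*t^2 - 7*t + 10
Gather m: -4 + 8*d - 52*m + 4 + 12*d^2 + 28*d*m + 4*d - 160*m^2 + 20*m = 12*d^2 + 12*d - 160*m^2 + m*(28*d - 32)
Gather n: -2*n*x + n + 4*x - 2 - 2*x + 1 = n*(1 - 2*x) + 2*x - 1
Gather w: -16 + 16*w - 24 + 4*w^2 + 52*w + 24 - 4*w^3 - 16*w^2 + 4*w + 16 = -4*w^3 - 12*w^2 + 72*w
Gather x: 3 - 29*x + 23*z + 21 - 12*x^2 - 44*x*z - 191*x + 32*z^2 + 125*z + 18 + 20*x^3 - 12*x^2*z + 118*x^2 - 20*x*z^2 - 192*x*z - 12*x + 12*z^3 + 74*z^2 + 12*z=20*x^3 + x^2*(106 - 12*z) + x*(-20*z^2 - 236*z - 232) + 12*z^3 + 106*z^2 + 160*z + 42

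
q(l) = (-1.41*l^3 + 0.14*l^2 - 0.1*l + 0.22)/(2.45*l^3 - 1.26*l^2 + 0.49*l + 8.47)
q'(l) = (-7.35*l^2 + 2.52*l - 0.49)*(-1.41*l^3 + 0.14*l^2 - 0.1*l + 0.22)/(2.45*l^3 - 1.26*l^2 + 0.49*l + 8.47)^2 + (-4.23*l^2 + 0.28*l - 0.1)/(2.45*l^3 - 1.26*l^2 + 0.49*l + 8.47) = (1.4336*l^4 - 0.8918*l^3 - 37.5025*l^2 + 2.926*l - 0.9548)/(6.0025*l^6 - 6.174*l^5 + 3.9886*l^4 + 40.2682*l^3 - 21.1043*l^2 + 8.3006*l + 71.7409)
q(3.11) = -0.58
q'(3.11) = -0.05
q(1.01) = -0.12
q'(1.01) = -0.34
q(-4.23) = -0.55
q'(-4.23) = -0.00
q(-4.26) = -0.54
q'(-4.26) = -0.00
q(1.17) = -0.17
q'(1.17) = -0.38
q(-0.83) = 0.21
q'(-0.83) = -0.83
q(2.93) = -0.57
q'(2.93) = -0.06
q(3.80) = -0.60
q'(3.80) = -0.02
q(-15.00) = -0.56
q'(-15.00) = 0.00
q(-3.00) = -0.57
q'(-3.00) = -0.04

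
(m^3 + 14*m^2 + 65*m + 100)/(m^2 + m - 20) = (m^2 + 9*m + 20)/(m - 4)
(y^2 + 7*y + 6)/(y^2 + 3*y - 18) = (y + 1)/(y - 3)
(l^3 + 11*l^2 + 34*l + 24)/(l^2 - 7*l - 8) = (l^2 + 10*l + 24)/(l - 8)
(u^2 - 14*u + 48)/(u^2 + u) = (u^2 - 14*u + 48)/(u*(u + 1))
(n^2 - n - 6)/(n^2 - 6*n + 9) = (n + 2)/(n - 3)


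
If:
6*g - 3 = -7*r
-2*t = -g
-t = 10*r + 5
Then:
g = 130/113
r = -63/113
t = 65/113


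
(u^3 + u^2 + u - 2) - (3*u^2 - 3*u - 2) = u^3 - 2*u^2 + 4*u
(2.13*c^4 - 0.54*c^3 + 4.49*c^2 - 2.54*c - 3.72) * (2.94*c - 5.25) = 6.2622*c^5 - 12.7701*c^4 + 16.0356*c^3 - 31.0401*c^2 + 2.3982*c + 19.53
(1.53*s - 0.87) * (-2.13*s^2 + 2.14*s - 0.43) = -3.2589*s^3 + 5.1273*s^2 - 2.5197*s + 0.3741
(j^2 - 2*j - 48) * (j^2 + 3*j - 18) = j^4 + j^3 - 72*j^2 - 108*j + 864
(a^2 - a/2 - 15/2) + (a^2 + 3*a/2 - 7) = 2*a^2 + a - 29/2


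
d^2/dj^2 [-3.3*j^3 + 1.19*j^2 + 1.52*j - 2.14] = 2.38 - 19.8*j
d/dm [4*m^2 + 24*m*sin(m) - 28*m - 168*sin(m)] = 24*m*cos(m) + 8*m + 24*sin(m) - 168*cos(m) - 28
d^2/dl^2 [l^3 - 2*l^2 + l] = 6*l - 4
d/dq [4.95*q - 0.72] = 4.95000000000000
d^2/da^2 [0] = 0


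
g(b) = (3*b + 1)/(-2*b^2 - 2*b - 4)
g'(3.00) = 0.07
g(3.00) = -0.36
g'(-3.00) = 0.12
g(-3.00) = 0.50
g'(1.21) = 0.04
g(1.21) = -0.50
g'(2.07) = 0.09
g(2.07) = -0.43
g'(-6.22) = 0.04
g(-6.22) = 0.26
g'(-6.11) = 0.04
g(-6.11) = 0.26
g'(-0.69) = -0.78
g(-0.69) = 0.30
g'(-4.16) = 0.08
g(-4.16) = 0.38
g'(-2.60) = 0.13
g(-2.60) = 0.55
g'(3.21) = 0.07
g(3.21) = -0.34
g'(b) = (3*b + 1)*(4*b + 2)/(-2*b^2 - 2*b - 4)^2 + 3/(-2*b^2 - 2*b - 4) = (-3*b^2 - 3*b + (2*b + 1)*(3*b + 1) - 6)/(2*(b^2 + b + 2)^2)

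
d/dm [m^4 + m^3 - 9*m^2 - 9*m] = 4*m^3 + 3*m^2 - 18*m - 9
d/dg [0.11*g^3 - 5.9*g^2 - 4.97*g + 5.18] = 0.33*g^2 - 11.8*g - 4.97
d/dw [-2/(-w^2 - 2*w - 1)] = 4*(-w - 1)/(w^2 + 2*w + 1)^2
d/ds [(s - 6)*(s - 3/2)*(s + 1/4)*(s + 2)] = 4*s^3 - 63*s^2/4 - 59*s/4 + 33/2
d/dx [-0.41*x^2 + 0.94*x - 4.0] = 0.94 - 0.82*x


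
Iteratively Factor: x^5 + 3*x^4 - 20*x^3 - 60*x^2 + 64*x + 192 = (x + 4)*(x^4 - x^3 - 16*x^2 + 4*x + 48) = (x + 2)*(x + 4)*(x^3 - 3*x^2 - 10*x + 24) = (x - 4)*(x + 2)*(x + 4)*(x^2 + x - 6) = (x - 4)*(x + 2)*(x + 3)*(x + 4)*(x - 2)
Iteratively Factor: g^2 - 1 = (g + 1)*(g - 1)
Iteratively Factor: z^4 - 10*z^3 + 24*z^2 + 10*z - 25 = (z - 5)*(z^3 - 5*z^2 - z + 5) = (z - 5)*(z - 1)*(z^2 - 4*z - 5) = (z - 5)^2*(z - 1)*(z + 1)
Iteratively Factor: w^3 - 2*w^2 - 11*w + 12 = (w + 3)*(w^2 - 5*w + 4) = (w - 1)*(w + 3)*(w - 4)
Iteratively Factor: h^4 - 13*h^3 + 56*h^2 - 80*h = (h - 5)*(h^3 - 8*h^2 + 16*h) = (h - 5)*(h - 4)*(h^2 - 4*h) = h*(h - 5)*(h - 4)*(h - 4)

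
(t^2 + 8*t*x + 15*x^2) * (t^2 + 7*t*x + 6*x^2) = t^4 + 15*t^3*x + 77*t^2*x^2 + 153*t*x^3 + 90*x^4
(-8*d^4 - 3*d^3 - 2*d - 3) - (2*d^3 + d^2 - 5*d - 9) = -8*d^4 - 5*d^3 - d^2 + 3*d + 6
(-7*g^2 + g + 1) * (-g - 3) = 7*g^3 + 20*g^2 - 4*g - 3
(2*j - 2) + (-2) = 2*j - 4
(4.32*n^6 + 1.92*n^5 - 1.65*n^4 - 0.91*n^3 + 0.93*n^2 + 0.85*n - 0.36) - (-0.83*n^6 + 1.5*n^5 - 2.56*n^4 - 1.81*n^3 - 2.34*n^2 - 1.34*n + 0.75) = 5.15*n^6 + 0.42*n^5 + 0.91*n^4 + 0.9*n^3 + 3.27*n^2 + 2.19*n - 1.11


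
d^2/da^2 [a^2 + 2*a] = 2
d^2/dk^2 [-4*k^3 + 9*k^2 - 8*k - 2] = 18 - 24*k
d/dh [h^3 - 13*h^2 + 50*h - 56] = 3*h^2 - 26*h + 50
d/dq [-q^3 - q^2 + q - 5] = -3*q^2 - 2*q + 1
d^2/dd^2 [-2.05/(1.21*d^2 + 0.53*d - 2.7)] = (6.00281*d^2 + 2.62933*d - 2.05*(2.42*d + 0.53)*(4.84*d + 1.06) - 13.3947)/(1.21*d^2 + 0.53*d - 2.7)^3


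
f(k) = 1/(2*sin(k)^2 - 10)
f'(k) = -4*sin(k)*cos(k)/(2*sin(k)^2 - 10)^2 = -2*sin(2*k)/(cos(2*k) + 9)^2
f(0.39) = -0.10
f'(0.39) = -0.01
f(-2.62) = -0.11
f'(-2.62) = -0.02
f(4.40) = -0.12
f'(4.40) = -0.02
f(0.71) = -0.11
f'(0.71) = -0.02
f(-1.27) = -0.12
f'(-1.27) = 0.02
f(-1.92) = -0.12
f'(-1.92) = -0.02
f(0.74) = -0.11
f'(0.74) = -0.02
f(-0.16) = -0.10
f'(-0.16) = 0.01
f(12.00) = -0.11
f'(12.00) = 0.02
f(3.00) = -0.10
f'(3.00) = 0.01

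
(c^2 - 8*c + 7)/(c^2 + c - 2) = (c - 7)/(c + 2)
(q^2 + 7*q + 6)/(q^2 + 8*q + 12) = (q + 1)/(q + 2)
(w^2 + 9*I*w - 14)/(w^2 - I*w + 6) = (w + 7*I)/(w - 3*I)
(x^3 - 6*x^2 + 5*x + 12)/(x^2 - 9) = (x^2 - 3*x - 4)/(x + 3)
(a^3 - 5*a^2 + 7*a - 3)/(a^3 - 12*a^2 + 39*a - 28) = (a^2 - 4*a + 3)/(a^2 - 11*a + 28)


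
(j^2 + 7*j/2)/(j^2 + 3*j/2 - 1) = j*(2*j + 7)/(2*j^2 + 3*j - 2)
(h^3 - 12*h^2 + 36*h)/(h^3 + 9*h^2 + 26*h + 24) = h*(h^2 - 12*h + 36)/(h^3 + 9*h^2 + 26*h + 24)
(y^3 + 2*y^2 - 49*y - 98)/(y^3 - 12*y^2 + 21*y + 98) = (y + 7)/(y - 7)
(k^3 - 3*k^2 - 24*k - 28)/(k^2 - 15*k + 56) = (k^2 + 4*k + 4)/(k - 8)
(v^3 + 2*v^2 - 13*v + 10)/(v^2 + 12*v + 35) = (v^2 - 3*v + 2)/(v + 7)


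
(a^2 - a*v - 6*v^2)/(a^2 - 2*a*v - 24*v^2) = (-a^2 + a*v + 6*v^2)/(-a^2 + 2*a*v + 24*v^2)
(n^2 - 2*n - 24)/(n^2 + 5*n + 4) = (n - 6)/(n + 1)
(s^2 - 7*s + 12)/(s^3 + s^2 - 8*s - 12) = (s - 4)/(s^2 + 4*s + 4)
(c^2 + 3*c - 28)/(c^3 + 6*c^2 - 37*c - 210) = (c - 4)/(c^2 - c - 30)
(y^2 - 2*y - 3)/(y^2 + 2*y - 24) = (y^2 - 2*y - 3)/(y^2 + 2*y - 24)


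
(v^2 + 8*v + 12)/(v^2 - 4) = (v + 6)/(v - 2)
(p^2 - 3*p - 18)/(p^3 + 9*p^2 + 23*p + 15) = (p - 6)/(p^2 + 6*p + 5)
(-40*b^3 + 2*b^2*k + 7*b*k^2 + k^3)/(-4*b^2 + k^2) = (20*b^2 + 9*b*k + k^2)/(2*b + k)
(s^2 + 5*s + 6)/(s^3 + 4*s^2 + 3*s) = (s + 2)/(s*(s + 1))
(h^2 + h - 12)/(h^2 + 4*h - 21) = (h + 4)/(h + 7)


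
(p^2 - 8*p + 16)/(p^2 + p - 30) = (p^2 - 8*p + 16)/(p^2 + p - 30)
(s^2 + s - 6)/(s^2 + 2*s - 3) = (s - 2)/(s - 1)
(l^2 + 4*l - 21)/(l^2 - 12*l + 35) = (l^2 + 4*l - 21)/(l^2 - 12*l + 35)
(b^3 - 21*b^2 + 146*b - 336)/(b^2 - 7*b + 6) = (b^2 - 15*b + 56)/(b - 1)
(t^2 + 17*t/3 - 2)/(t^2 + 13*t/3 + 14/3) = (3*t^2 + 17*t - 6)/(3*t^2 + 13*t + 14)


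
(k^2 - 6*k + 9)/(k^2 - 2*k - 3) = (k - 3)/(k + 1)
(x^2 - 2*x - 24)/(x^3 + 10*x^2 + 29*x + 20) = (x - 6)/(x^2 + 6*x + 5)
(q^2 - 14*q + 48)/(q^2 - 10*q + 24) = (q - 8)/(q - 4)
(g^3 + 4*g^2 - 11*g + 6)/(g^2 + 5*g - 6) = g - 1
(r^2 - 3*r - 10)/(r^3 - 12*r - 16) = (r - 5)/(r^2 - 2*r - 8)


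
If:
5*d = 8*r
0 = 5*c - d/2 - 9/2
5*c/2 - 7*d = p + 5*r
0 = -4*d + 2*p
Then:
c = 873/950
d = 18/95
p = 36/95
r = 9/76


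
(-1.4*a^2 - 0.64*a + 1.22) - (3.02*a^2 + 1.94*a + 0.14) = -4.42*a^2 - 2.58*a + 1.08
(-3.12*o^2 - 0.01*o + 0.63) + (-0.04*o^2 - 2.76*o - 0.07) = -3.16*o^2 - 2.77*o + 0.56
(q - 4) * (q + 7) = q^2 + 3*q - 28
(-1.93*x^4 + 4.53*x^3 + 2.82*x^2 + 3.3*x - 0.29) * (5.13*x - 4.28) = -9.9009*x^5 + 31.4993*x^4 - 4.9218*x^3 + 4.8594*x^2 - 15.6117*x + 1.2412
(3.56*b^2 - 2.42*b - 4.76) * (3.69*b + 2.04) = 13.1364*b^3 - 1.6674*b^2 - 22.5012*b - 9.7104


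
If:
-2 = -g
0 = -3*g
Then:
No Solution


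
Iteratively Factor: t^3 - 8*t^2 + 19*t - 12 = (t - 4)*(t^2 - 4*t + 3) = (t - 4)*(t - 1)*(t - 3)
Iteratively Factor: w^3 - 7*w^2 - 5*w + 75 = (w - 5)*(w^2 - 2*w - 15) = (w - 5)^2*(w + 3)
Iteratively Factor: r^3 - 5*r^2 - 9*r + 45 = (r + 3)*(r^2 - 8*r + 15) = (r - 5)*(r + 3)*(r - 3)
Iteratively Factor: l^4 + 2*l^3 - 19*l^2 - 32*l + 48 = (l + 4)*(l^3 - 2*l^2 - 11*l + 12) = (l - 4)*(l + 4)*(l^2 + 2*l - 3) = (l - 4)*(l - 1)*(l + 4)*(l + 3)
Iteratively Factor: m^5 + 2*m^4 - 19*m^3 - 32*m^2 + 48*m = (m + 3)*(m^4 - m^3 - 16*m^2 + 16*m) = (m - 1)*(m + 3)*(m^3 - 16*m) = (m - 1)*(m + 3)*(m + 4)*(m^2 - 4*m) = (m - 4)*(m - 1)*(m + 3)*(m + 4)*(m)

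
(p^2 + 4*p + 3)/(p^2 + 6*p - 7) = (p^2 + 4*p + 3)/(p^2 + 6*p - 7)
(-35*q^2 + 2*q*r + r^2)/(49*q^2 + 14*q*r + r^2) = (-5*q + r)/(7*q + r)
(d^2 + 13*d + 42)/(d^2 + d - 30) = (d + 7)/(d - 5)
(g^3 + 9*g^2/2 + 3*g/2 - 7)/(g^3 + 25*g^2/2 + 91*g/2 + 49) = (g - 1)/(g + 7)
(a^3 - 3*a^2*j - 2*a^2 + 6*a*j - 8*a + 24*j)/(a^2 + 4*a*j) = (a^3 - 3*a^2*j - 2*a^2 + 6*a*j - 8*a + 24*j)/(a*(a + 4*j))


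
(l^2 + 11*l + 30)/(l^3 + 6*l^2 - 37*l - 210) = (l + 6)/(l^2 + l - 42)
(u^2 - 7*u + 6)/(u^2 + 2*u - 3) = (u - 6)/(u + 3)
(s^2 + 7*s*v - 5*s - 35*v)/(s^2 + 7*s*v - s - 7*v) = (s - 5)/(s - 1)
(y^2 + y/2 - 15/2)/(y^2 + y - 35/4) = 2*(y + 3)/(2*y + 7)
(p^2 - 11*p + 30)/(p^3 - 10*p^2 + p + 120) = (p - 6)/(p^2 - 5*p - 24)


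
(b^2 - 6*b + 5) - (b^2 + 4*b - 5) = 10 - 10*b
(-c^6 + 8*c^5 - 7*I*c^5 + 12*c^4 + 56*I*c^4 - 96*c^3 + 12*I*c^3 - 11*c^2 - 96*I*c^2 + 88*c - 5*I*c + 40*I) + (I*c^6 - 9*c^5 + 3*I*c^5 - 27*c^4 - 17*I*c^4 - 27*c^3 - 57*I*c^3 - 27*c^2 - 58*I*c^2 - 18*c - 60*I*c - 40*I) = -c^6 + I*c^6 - c^5 - 4*I*c^5 - 15*c^4 + 39*I*c^4 - 123*c^3 - 45*I*c^3 - 38*c^2 - 154*I*c^2 + 70*c - 65*I*c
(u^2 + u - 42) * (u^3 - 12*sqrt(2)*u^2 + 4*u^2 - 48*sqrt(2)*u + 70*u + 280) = u^5 - 12*sqrt(2)*u^4 + 5*u^4 - 60*sqrt(2)*u^3 + 32*u^3 + 182*u^2 + 456*sqrt(2)*u^2 - 2660*u + 2016*sqrt(2)*u - 11760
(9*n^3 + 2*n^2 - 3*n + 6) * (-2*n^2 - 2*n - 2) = -18*n^5 - 22*n^4 - 16*n^3 - 10*n^2 - 6*n - 12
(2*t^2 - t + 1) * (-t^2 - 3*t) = -2*t^4 - 5*t^3 + 2*t^2 - 3*t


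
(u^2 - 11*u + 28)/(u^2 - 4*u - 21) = (u - 4)/(u + 3)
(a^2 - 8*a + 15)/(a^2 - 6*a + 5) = (a - 3)/(a - 1)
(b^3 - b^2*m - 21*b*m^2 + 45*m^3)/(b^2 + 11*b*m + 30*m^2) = (b^2 - 6*b*m + 9*m^2)/(b + 6*m)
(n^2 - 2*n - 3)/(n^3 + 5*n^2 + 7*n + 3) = (n - 3)/(n^2 + 4*n + 3)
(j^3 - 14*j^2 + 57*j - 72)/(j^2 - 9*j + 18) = (j^2 - 11*j + 24)/(j - 6)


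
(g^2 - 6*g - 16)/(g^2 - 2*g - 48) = (g + 2)/(g + 6)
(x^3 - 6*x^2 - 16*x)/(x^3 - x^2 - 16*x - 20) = x*(x - 8)/(x^2 - 3*x - 10)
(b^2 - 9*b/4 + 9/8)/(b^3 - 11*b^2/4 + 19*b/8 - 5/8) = (8*b^2 - 18*b + 9)/(8*b^3 - 22*b^2 + 19*b - 5)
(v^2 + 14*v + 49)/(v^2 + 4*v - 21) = (v + 7)/(v - 3)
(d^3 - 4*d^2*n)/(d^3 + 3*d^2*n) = (d - 4*n)/(d + 3*n)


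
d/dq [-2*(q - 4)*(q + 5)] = -4*q - 2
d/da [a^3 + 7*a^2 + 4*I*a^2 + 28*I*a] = 3*a^2 + a*(14 + 8*I) + 28*I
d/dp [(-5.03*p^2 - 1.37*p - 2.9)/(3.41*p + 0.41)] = (-17.1523*p^2 - 4.1246*p + 9.3273)/(11.6281*p^2 + 2.7962*p + 0.1681)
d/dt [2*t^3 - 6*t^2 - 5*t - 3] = 6*t^2 - 12*t - 5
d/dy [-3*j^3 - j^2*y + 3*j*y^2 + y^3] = -j^2 + 6*j*y + 3*y^2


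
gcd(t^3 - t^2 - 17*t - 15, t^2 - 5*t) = t - 5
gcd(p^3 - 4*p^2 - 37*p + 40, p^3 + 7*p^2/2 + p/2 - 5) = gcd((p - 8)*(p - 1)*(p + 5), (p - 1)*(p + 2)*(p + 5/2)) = p - 1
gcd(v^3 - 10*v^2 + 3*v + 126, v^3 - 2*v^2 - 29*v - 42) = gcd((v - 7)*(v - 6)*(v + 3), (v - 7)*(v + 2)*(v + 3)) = v^2 - 4*v - 21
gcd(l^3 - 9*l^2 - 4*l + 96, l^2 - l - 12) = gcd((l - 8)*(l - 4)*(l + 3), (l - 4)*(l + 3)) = l^2 - l - 12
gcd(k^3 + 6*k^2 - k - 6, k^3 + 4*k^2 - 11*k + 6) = k^2 + 5*k - 6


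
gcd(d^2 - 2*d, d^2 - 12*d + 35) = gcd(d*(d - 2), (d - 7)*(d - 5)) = 1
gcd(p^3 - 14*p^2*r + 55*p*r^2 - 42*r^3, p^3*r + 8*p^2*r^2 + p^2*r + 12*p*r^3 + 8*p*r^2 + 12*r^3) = 1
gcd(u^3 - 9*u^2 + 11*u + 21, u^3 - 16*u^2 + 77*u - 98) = u - 7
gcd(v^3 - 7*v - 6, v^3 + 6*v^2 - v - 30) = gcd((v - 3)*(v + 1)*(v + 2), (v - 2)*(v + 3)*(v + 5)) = 1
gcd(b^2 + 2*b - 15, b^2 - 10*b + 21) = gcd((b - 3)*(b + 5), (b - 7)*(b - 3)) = b - 3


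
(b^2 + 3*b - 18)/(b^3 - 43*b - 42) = (b - 3)/(b^2 - 6*b - 7)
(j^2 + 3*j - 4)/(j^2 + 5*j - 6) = (j + 4)/(j + 6)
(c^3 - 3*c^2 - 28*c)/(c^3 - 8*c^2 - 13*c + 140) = c/(c - 5)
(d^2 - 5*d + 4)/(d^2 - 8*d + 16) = (d - 1)/(d - 4)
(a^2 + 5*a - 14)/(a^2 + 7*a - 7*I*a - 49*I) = (a - 2)/(a - 7*I)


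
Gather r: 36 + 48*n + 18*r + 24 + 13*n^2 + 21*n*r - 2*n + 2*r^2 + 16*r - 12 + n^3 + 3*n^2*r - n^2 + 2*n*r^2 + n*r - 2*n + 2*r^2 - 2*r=n^3 + 12*n^2 + 44*n + r^2*(2*n + 4) + r*(3*n^2 + 22*n + 32) + 48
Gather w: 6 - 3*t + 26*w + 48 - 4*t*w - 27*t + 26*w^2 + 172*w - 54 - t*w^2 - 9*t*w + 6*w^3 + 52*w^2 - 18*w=-30*t + 6*w^3 + w^2*(78 - t) + w*(180 - 13*t)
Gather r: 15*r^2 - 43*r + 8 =15*r^2 - 43*r + 8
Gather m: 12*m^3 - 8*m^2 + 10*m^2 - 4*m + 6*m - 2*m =12*m^3 + 2*m^2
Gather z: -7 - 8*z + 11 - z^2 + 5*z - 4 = -z^2 - 3*z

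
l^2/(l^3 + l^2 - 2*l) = l/(l^2 + l - 2)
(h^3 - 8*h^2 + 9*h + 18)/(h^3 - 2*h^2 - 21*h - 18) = (h - 3)/(h + 3)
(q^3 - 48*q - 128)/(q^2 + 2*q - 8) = (q^2 - 4*q - 32)/(q - 2)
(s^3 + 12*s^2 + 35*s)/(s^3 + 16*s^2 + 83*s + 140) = s/(s + 4)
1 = 1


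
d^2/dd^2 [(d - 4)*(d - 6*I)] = 2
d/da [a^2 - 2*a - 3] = 2*a - 2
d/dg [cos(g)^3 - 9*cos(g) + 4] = 3*(sin(g)^2 + 2)*sin(g)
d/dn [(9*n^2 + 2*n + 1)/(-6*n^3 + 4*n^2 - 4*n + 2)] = (27*n^4 + 12*n^3 - 13*n^2 + 14*n + 4)/(2*(9*n^6 - 12*n^5 + 16*n^4 - 14*n^3 + 8*n^2 - 4*n + 1))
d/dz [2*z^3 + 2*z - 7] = 6*z^2 + 2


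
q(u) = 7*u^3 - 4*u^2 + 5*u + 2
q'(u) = 21*u^2 - 8*u + 5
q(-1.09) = -17.27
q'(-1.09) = 38.67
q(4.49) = 577.44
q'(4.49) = 392.44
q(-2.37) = -125.50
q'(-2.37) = 141.91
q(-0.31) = -0.14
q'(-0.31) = 9.50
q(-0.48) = -2.10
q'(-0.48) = 13.68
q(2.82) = 141.27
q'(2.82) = 149.44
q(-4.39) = -689.27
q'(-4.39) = 444.83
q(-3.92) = -500.72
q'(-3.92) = 359.05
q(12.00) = 11582.00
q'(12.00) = 2933.00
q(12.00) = 11582.00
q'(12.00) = 2933.00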